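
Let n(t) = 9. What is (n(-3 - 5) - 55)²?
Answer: 2116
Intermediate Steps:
(n(-3 - 5) - 55)² = (9 - 55)² = (-46)² = 2116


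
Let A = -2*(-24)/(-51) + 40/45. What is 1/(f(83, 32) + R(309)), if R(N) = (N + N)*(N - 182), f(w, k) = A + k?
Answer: 153/12013246 ≈ 1.2736e-5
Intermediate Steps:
A = -8/153 (A = 48*(-1/51) + 40*(1/45) = -16/17 + 8/9 = -8/153 ≈ -0.052288)
f(w, k) = -8/153 + k
R(N) = 2*N*(-182 + N) (R(N) = (2*N)*(-182 + N) = 2*N*(-182 + N))
1/(f(83, 32) + R(309)) = 1/((-8/153 + 32) + 2*309*(-182 + 309)) = 1/(4888/153 + 2*309*127) = 1/(4888/153 + 78486) = 1/(12013246/153) = 153/12013246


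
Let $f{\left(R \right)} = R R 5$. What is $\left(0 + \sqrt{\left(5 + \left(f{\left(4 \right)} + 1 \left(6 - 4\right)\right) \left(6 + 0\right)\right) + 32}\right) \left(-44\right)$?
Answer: $-1012$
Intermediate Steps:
$f{\left(R \right)} = 5 R^{2}$ ($f{\left(R \right)} = R^{2} \cdot 5 = 5 R^{2}$)
$\left(0 + \sqrt{\left(5 + \left(f{\left(4 \right)} + 1 \left(6 - 4\right)\right) \left(6 + 0\right)\right) + 32}\right) \left(-44\right) = \left(0 + \sqrt{\left(5 + \left(5 \cdot 4^{2} + 1 \left(6 - 4\right)\right) \left(6 + 0\right)\right) + 32}\right) \left(-44\right) = \left(0 + \sqrt{\left(5 + \left(5 \cdot 16 + 1 \cdot 2\right) 6\right) + 32}\right) \left(-44\right) = \left(0 + \sqrt{\left(5 + \left(80 + 2\right) 6\right) + 32}\right) \left(-44\right) = \left(0 + \sqrt{\left(5 + 82 \cdot 6\right) + 32}\right) \left(-44\right) = \left(0 + \sqrt{\left(5 + 492\right) + 32}\right) \left(-44\right) = \left(0 + \sqrt{497 + 32}\right) \left(-44\right) = \left(0 + \sqrt{529}\right) \left(-44\right) = \left(0 + 23\right) \left(-44\right) = 23 \left(-44\right) = -1012$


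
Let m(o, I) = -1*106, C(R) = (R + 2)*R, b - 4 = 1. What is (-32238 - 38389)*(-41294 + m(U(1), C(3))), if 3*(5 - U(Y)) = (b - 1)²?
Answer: 2923957800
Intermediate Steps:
b = 5 (b = 4 + 1 = 5)
U(Y) = -⅓ (U(Y) = 5 - (5 - 1)²/3 = 5 - ⅓*4² = 5 - ⅓*16 = 5 - 16/3 = -⅓)
C(R) = R*(2 + R) (C(R) = (2 + R)*R = R*(2 + R))
m(o, I) = -106
(-32238 - 38389)*(-41294 + m(U(1), C(3))) = (-32238 - 38389)*(-41294 - 106) = -70627*(-41400) = 2923957800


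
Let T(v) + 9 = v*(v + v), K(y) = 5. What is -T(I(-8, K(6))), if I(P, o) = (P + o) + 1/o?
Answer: -167/25 ≈ -6.6800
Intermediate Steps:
I(P, o) = P + o + 1/o
T(v) = -9 + 2*v² (T(v) = -9 + v*(v + v) = -9 + v*(2*v) = -9 + 2*v²)
-T(I(-8, K(6))) = -(-9 + 2*(-8 + 5 + 1/5)²) = -(-9 + 2*(-8 + 5 + ⅕)²) = -(-9 + 2*(-14/5)²) = -(-9 + 2*(196/25)) = -(-9 + 392/25) = -1*167/25 = -167/25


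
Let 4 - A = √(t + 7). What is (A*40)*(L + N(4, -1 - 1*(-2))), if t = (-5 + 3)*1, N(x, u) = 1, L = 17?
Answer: 2880 - 720*√5 ≈ 1270.0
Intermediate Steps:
t = -2 (t = -2*1 = -2)
A = 4 - √5 (A = 4 - √(-2 + 7) = 4 - √5 ≈ 1.7639)
(A*40)*(L + N(4, -1 - 1*(-2))) = ((4 - √5)*40)*(17 + 1) = (160 - 40*√5)*18 = 2880 - 720*√5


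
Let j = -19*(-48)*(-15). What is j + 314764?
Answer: 301084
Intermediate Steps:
j = -13680 (j = 912*(-15) = -13680)
j + 314764 = -13680 + 314764 = 301084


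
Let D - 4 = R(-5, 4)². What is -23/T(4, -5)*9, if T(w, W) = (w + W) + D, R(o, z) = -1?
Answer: -207/4 ≈ -51.750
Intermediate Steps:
D = 5 (D = 4 + (-1)² = 4 + 1 = 5)
T(w, W) = 5 + W + w (T(w, W) = (w + W) + 5 = (W + w) + 5 = 5 + W + w)
-23/T(4, -5)*9 = -23/(5 - 5 + 4)*9 = -23/4*9 = -207/4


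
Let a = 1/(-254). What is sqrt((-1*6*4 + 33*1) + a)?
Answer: sqrt(580390)/254 ≈ 2.9993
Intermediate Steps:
a = -1/254 ≈ -0.0039370
sqrt((-1*6*4 + 33*1) + a) = sqrt((-1*6*4 + 33*1) - 1/254) = sqrt((-6*4 + 33) - 1/254) = sqrt((-24 + 33) - 1/254) = sqrt(9 - 1/254) = sqrt(2285/254) = sqrt(580390)/254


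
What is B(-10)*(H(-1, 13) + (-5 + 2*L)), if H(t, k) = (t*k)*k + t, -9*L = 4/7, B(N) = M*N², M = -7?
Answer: 1103300/9 ≈ 1.2259e+5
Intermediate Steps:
B(N) = -7*N²
L = -4/63 (L = -4/(9*7) = -⅑*4/7 = -4/63 ≈ -0.063492)
H(t, k) = t + t*k² (H(t, k) = (k*t)*k + t = t*k² + t = t + t*k²)
B(-10)*(H(-1, 13) + (-5 + 2*L)) = (-7*(-10)²)*(-(1 + 13²) + (-5 + 2*(-4/63))) = (-7*100)*(-(1 + 169) + (-5 - 8/63)) = -700*(-1*170 - 323/63) = -700*(-170 - 323/63) = -700*(-11033/63) = 1103300/9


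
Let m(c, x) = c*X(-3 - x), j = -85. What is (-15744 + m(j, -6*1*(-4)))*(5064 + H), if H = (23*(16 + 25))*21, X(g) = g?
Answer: -334436283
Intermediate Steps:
m(c, x) = c*(-3 - x)
H = 19803 (H = (23*41)*21 = 943*21 = 19803)
(-15744 + m(j, -6*1*(-4)))*(5064 + H) = (-15744 - 1*(-85)*(3 - 6*1*(-4)))*(5064 + 19803) = (-15744 - 1*(-85)*(3 - 6*(-4)))*24867 = (-15744 - 1*(-85)*(3 + 24))*24867 = (-15744 - 1*(-85)*27)*24867 = (-15744 + 2295)*24867 = -13449*24867 = -334436283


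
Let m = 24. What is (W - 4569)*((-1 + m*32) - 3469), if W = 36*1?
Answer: 12248166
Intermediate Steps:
W = 36
(W - 4569)*((-1 + m*32) - 3469) = (36 - 4569)*((-1 + 24*32) - 3469) = -4533*((-1 + 768) - 3469) = -4533*(767 - 3469) = -4533*(-2702) = 12248166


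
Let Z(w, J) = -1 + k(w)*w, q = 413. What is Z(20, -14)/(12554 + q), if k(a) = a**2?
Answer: 7999/12967 ≈ 0.61687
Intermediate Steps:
Z(w, J) = -1 + w**3 (Z(w, J) = -1 + w**2*w = -1 + w**3)
Z(20, -14)/(12554 + q) = (-1 + 20**3)/(12554 + 413) = (-1 + 8000)/12967 = 7999*(1/12967) = 7999/12967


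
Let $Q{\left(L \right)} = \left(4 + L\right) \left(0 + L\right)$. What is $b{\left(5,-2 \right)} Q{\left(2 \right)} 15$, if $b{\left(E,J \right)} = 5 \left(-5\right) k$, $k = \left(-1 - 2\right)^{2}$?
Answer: $-40500$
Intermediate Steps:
$k = 9$ ($k = \left(-3\right)^{2} = 9$)
$b{\left(E,J \right)} = -225$ ($b{\left(E,J \right)} = 5 \left(-5\right) 9 = \left(-25\right) 9 = -225$)
$Q{\left(L \right)} = L \left(4 + L\right)$ ($Q{\left(L \right)} = \left(4 + L\right) L = L \left(4 + L\right)$)
$b{\left(5,-2 \right)} Q{\left(2 \right)} 15 = - 225 \cdot 2 \left(4 + 2\right) 15 = - 225 \cdot 2 \cdot 6 \cdot 15 = \left(-225\right) 12 \cdot 15 = \left(-2700\right) 15 = -40500$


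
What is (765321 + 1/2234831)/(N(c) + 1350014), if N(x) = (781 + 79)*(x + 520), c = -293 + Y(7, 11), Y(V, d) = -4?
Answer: 855181547876/1722824513407 ≈ 0.49638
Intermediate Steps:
c = -297 (c = -293 - 4 = -297)
N(x) = 447200 + 860*x (N(x) = 860*(520 + x) = 447200 + 860*x)
(765321 + 1/2234831)/(N(c) + 1350014) = (765321 + 1/2234831)/((447200 + 860*(-297)) + 1350014) = (765321 + 1/2234831)/((447200 - 255420) + 1350014) = 1710363095752/(2234831*(191780 + 1350014)) = (1710363095752/2234831)/1541794 = (1710363095752/2234831)*(1/1541794) = 855181547876/1722824513407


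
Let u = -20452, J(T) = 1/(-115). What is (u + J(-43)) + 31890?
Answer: 1315369/115 ≈ 11438.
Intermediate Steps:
J(T) = -1/115
(u + J(-43)) + 31890 = (-20452 - 1/115) + 31890 = -2351981/115 + 31890 = 1315369/115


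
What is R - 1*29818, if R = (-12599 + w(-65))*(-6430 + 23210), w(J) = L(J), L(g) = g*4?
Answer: -215803838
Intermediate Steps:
L(g) = 4*g
w(J) = 4*J
R = -215774020 (R = (-12599 + 4*(-65))*(-6430 + 23210) = (-12599 - 260)*16780 = -12859*16780 = -215774020)
R - 1*29818 = -215774020 - 1*29818 = -215774020 - 29818 = -215803838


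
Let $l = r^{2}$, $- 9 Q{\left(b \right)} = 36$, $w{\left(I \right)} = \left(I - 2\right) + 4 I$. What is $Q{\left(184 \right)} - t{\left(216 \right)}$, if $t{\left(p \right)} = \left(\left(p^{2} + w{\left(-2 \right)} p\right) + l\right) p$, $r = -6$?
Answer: $-9525604$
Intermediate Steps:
$w{\left(I \right)} = -2 + 5 I$ ($w{\left(I \right)} = \left(-2 + I\right) + 4 I = -2 + 5 I$)
$Q{\left(b \right)} = -4$ ($Q{\left(b \right)} = \left(- \frac{1}{9}\right) 36 = -4$)
$l = 36$ ($l = \left(-6\right)^{2} = 36$)
$t{\left(p \right)} = p \left(36 + p^{2} - 12 p\right)$ ($t{\left(p \right)} = \left(\left(p^{2} + \left(-2 + 5 \left(-2\right)\right) p\right) + 36\right) p = \left(\left(p^{2} + \left(-2 - 10\right) p\right) + 36\right) p = \left(\left(p^{2} - 12 p\right) + 36\right) p = \left(36 + p^{2} - 12 p\right) p = p \left(36 + p^{2} - 12 p\right)$)
$Q{\left(184 \right)} - t{\left(216 \right)} = -4 - 216 \left(36 + 216^{2} - 2592\right) = -4 - 216 \left(36 + 46656 - 2592\right) = -4 - 216 \cdot 44100 = -4 - 9525600 = -9525604$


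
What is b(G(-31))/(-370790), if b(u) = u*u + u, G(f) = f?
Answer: -93/37079 ≈ -0.0025082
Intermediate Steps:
b(u) = u + u² (b(u) = u² + u = u + u²)
b(G(-31))/(-370790) = -31*(1 - 31)/(-370790) = -31*(-30)*(-1/370790) = 930*(-1/370790) = -93/37079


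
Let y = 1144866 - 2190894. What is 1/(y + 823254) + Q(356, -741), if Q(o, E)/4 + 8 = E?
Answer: -667430905/222774 ≈ -2996.0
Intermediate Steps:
Q(o, E) = -32 + 4*E
y = -1046028
1/(y + 823254) + Q(356, -741) = 1/(-1046028 + 823254) + (-32 + 4*(-741)) = 1/(-222774) + (-32 - 2964) = -1/222774 - 2996 = -667430905/222774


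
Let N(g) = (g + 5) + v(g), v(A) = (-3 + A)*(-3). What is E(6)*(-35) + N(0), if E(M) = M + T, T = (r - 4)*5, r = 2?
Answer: 154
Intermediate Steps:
v(A) = 9 - 3*A
T = -10 (T = (2 - 4)*5 = -2*5 = -10)
N(g) = 14 - 2*g (N(g) = (g + 5) + (9 - 3*g) = (5 + g) + (9 - 3*g) = 14 - 2*g)
E(M) = -10 + M (E(M) = M - 10 = -10 + M)
E(6)*(-35) + N(0) = (-10 + 6)*(-35) + (14 - 2*0) = -4*(-35) + (14 + 0) = 140 + 14 = 154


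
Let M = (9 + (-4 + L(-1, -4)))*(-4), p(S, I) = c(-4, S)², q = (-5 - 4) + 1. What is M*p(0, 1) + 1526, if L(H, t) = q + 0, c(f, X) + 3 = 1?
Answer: 1574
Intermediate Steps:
q = -8 (q = -9 + 1 = -8)
c(f, X) = -2 (c(f, X) = -3 + 1 = -2)
L(H, t) = -8 (L(H, t) = -8 + 0 = -8)
p(S, I) = 4 (p(S, I) = (-2)² = 4)
M = 12 (M = (9 + (-4 - 8))*(-4) = (9 - 12)*(-4) = -3*(-4) = 12)
M*p(0, 1) + 1526 = 12*4 + 1526 = 48 + 1526 = 1574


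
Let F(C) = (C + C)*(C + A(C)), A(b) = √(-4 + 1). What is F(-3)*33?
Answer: 594 - 198*I*√3 ≈ 594.0 - 342.95*I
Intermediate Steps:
A(b) = I*√3 (A(b) = √(-3) = I*√3)
F(C) = 2*C*(C + I*√3) (F(C) = (C + C)*(C + I*√3) = (2*C)*(C + I*√3) = 2*C*(C + I*√3))
F(-3)*33 = (2*(-3)*(-3 + I*√3))*33 = (18 - 6*I*√3)*33 = 594 - 198*I*√3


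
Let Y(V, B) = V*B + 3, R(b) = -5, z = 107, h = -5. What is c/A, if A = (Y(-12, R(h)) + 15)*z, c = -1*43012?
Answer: -21506/4173 ≈ -5.1536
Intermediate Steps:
c = -43012
Y(V, B) = 3 + B*V (Y(V, B) = B*V + 3 = 3 + B*V)
A = 8346 (A = ((3 - 5*(-12)) + 15)*107 = ((3 + 60) + 15)*107 = (63 + 15)*107 = 78*107 = 8346)
c/A = -43012/8346 = -43012*1/8346 = -21506/4173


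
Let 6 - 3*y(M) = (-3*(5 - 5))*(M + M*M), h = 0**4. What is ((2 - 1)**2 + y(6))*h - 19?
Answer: -19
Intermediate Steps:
h = 0
y(M) = 2 (y(M) = 2 - (-3*(5 - 5))*(M + M*M)/3 = 2 - (-3*0)*(M + M**2)/3 = 2 - 0*(M + M**2) = 2 - 1/3*0 = 2 + 0 = 2)
((2 - 1)**2 + y(6))*h - 19 = ((2 - 1)**2 + 2)*0 - 19 = (1**2 + 2)*0 - 19 = (1 + 2)*0 - 19 = 3*0 - 19 = 0 - 19 = -19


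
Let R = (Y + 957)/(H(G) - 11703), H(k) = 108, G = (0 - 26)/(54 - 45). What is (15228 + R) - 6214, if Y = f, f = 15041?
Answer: 104501332/11595 ≈ 9012.6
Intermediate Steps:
Y = 15041
G = -26/9 ≈ -2.8889
R = -15998/11595 (R = (15041 + 957)/(108 - 11703) = 15998/(-11595) = 15998*(-1/11595) = -15998/11595 ≈ -1.3797)
(15228 + R) - 6214 = (15228 - 15998/11595) - 6214 = 176552662/11595 - 6214 = 104501332/11595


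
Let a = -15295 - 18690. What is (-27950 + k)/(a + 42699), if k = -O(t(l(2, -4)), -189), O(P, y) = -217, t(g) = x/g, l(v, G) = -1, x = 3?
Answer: -27733/8714 ≈ -3.1826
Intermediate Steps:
t(g) = 3/g
a = -33985
k = 217 (k = -1*(-217) = 217)
(-27950 + k)/(a + 42699) = (-27950 + 217)/(-33985 + 42699) = -27733/8714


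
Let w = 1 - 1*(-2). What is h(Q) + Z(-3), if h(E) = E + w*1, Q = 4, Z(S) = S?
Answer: 4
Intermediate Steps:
w = 3 (w = 1 + 2 = 3)
h(E) = 3 + E (h(E) = E + 3*1 = E + 3 = 3 + E)
h(Q) + Z(-3) = (3 + 4) - 3 = 7 - 3 = 4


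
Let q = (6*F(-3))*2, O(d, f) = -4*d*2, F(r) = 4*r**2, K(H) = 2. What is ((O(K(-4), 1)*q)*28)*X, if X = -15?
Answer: 2903040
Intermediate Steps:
O(d, f) = -8*d
q = 432 (q = (6*(4*(-3)**2))*2 = (6*(4*9))*2 = (6*36)*2 = 216*2 = 432)
((O(K(-4), 1)*q)*28)*X = ((-8*2*432)*28)*(-15) = (-16*432*28)*(-15) = -6912*28*(-15) = -193536*(-15) = 2903040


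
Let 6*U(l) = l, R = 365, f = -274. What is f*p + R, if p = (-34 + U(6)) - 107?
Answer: 38725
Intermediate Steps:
U(l) = l/6
p = -140 (p = (-34 + (⅙)*6) - 107 = (-34 + 1) - 107 = -33 - 107 = -140)
f*p + R = -274*(-140) + 365 = 38360 + 365 = 38725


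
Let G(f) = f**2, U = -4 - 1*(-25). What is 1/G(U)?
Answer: 1/441 ≈ 0.0022676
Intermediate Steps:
U = 21 (U = -4 + 25 = 21)
1/G(U) = 1/(21**2) = 1/441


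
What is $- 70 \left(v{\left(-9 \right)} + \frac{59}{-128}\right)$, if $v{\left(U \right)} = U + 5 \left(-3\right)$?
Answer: $\frac{109585}{64} \approx 1712.3$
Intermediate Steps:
$v{\left(U \right)} = -15 + U$ ($v{\left(U \right)} = U - 15 = -15 + U$)
$- 70 \left(v{\left(-9 \right)} + \frac{59}{-128}\right) = - 70 \left(\left(-15 - 9\right) + \frac{59}{-128}\right) = - 70 \left(-24 + 59 \left(- \frac{1}{128}\right)\right) = - 70 \left(-24 - \frac{59}{128}\right) = \left(-70\right) \left(- \frac{3131}{128}\right) = \frac{109585}{64}$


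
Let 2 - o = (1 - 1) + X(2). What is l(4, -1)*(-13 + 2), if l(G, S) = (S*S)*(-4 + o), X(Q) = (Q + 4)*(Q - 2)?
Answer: 22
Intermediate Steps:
X(Q) = (-2 + Q)*(4 + Q) (X(Q) = (4 + Q)*(-2 + Q) = (-2 + Q)*(4 + Q))
o = 2 (o = 2 - ((1 - 1) + (-8 + 2² + 2*2)) = 2 - (0 + (-8 + 4 + 4)) = 2 - (0 + 0) = 2 - 1*0 = 2 + 0 = 2)
l(G, S) = -2*S² (l(G, S) = (S*S)*(-4 + 2) = S²*(-2) = -2*S²)
l(4, -1)*(-13 + 2) = (-2*(-1)²)*(-13 + 2) = -2*1*(-11) = -2*(-11) = 22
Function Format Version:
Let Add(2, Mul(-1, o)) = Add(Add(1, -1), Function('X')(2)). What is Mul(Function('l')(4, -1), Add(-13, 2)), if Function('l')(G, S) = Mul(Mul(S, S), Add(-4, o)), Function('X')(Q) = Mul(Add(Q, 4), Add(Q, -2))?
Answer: 22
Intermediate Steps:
Function('X')(Q) = Mul(Add(-2, Q), Add(4, Q)) (Function('X')(Q) = Mul(Add(4, Q), Add(-2, Q)) = Mul(Add(-2, Q), Add(4, Q)))
o = 2 (o = Add(2, Mul(-1, Add(Add(1, -1), Add(-8, Pow(2, 2), Mul(2, 2))))) = Add(2, Mul(-1, Add(0, Add(-8, 4, 4)))) = Add(2, Mul(-1, Add(0, 0))) = Add(2, Mul(-1, 0)) = Add(2, 0) = 2)
Function('l')(G, S) = Mul(-2, Pow(S, 2)) (Function('l')(G, S) = Mul(Mul(S, S), Add(-4, 2)) = Mul(Pow(S, 2), -2) = Mul(-2, Pow(S, 2)))
Mul(Function('l')(4, -1), Add(-13, 2)) = Mul(Mul(-2, Pow(-1, 2)), Add(-13, 2)) = Mul(Mul(-2, 1), -11) = Mul(-2, -11) = 22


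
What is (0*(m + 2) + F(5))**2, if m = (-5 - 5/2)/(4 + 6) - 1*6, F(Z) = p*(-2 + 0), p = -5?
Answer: 100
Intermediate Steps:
F(Z) = 10 (F(Z) = -5*(-2 + 0) = -5*(-2) = 10)
m = -27/4 (m = (-5 - 5*1/2)/10 - 6 = (-5 - 5/2)*(1/10) - 6 = -15/2*1/10 - 6 = -3/4 - 6 = -27/4 ≈ -6.7500)
(0*(m + 2) + F(5))**2 = (0*(-27/4 + 2) + 10)**2 = (0*(-19/4) + 10)**2 = (0 + 10)**2 = 10**2 = 100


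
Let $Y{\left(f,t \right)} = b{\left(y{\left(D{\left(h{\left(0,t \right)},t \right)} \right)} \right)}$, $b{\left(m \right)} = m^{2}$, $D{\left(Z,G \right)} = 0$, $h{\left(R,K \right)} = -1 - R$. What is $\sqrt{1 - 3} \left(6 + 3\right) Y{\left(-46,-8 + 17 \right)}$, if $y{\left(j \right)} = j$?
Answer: $0$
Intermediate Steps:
$Y{\left(f,t \right)} = 0$ ($Y{\left(f,t \right)} = 0^{2} = 0$)
$\sqrt{1 - 3} \left(6 + 3\right) Y{\left(-46,-8 + 17 \right)} = \sqrt{1 - 3} \left(6 + 3\right) 0 = \sqrt{-2} \cdot 9 \cdot 0 = i \sqrt{2} \cdot 9 \cdot 0 = 9 i \sqrt{2} \cdot 0 = 0$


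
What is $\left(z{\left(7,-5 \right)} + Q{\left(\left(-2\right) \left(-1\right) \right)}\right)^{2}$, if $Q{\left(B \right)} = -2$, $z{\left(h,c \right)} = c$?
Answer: $49$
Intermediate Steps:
$\left(z{\left(7,-5 \right)} + Q{\left(\left(-2\right) \left(-1\right) \right)}\right)^{2} = \left(-5 - 2\right)^{2} = \left(-7\right)^{2} = 49$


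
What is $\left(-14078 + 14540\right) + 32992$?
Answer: $33454$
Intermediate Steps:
$\left(-14078 + 14540\right) + 32992 = 462 + 32992 = 33454$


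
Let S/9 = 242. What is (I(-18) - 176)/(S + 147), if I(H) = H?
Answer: -194/2325 ≈ -0.083441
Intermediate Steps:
S = 2178 (S = 9*242 = 2178)
(I(-18) - 176)/(S + 147) = (-18 - 176)/(2178 + 147) = -194/2325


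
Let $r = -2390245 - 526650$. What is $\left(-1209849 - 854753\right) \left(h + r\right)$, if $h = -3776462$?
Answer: $13819118248914$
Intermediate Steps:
$r = -2916895$
$\left(-1209849 - 854753\right) \left(h + r\right) = \left(-1209849 - 854753\right) \left(-3776462 - 2916895\right) = \left(-2064602\right) \left(-6693357\right) = 13819118248914$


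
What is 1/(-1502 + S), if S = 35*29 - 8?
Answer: -1/495 ≈ -0.0020202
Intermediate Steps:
S = 1007 (S = 1015 - 8 = 1007)
1/(-1502 + S) = 1/(-1502 + 1007) = 1/(-495) = -1/495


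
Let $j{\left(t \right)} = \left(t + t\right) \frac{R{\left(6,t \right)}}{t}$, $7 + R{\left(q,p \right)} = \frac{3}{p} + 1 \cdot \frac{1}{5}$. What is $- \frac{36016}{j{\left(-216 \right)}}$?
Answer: $\frac{6482880}{2453} \approx 2642.8$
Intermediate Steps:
$R{\left(q,p \right)} = - \frac{34}{5} + \frac{3}{p}$ ($R{\left(q,p \right)} = -7 + \left(\frac{3}{p} + 1 \cdot \frac{1}{5}\right) = -7 + \left(\frac{3}{p} + \frac{1}{5}\right) = -7 + \left(\frac{1}{5} + \frac{3}{p}\right) = - \frac{34}{5} + \frac{3}{p}$)
$j{\left(t \right)} = - \frac{68}{5} + \frac{6}{t}$ ($j{\left(t \right)} = \left(t + t\right) \frac{- \frac{34}{5} + \frac{3}{t}}{t} = 2 t \frac{- \frac{34}{5} + \frac{3}{t}}{t} = - \frac{68}{5} + \frac{6}{t}$)
$- \frac{36016}{j{\left(-216 \right)}} = - \frac{36016}{- \frac{68}{5} + \frac{6}{-216}} = - \frac{36016}{- \frac{68}{5} + 6 \left(- \frac{1}{216}\right)} = - \frac{36016}{- \frac{68}{5} - \frac{1}{36}} = - \frac{36016}{- \frac{2453}{180}} = \left(-36016\right) \left(- \frac{180}{2453}\right) = \frac{6482880}{2453}$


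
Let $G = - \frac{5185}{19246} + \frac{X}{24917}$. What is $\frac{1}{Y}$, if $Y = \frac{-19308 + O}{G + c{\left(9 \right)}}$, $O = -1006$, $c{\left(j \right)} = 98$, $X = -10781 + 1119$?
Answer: $- \frac{46681003539}{9741631150748} \approx -0.0047919$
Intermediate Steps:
$X = -9662$
$G = - \frac{315149497}{479552582}$ ($G = - \frac{5185}{19246} - \frac{9662}{24917} = - \frac{315149497}{479552582} \approx -0.65717$)
$Y = - \frac{9741631150748}{46681003539}$ ($Y = \frac{-19308 - 1006}{- \frac{315149497}{479552582} + 98} = - \frac{20314}{\frac{46681003539}{479552582}} = \left(-20314\right) \frac{479552582}{46681003539} = - \frac{9741631150748}{46681003539} \approx -208.69$)
$\frac{1}{Y} = \frac{1}{- \frac{9741631150748}{46681003539}} = - \frac{46681003539}{9741631150748}$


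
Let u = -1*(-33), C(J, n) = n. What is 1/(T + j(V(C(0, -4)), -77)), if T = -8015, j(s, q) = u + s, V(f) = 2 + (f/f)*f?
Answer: -1/7984 ≈ -0.00012525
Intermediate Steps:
u = 33
V(f) = 2 + f (V(f) = 2 + 1*f = 2 + f)
j(s, q) = 33 + s
1/(T + j(V(C(0, -4)), -77)) = 1/(-8015 + (33 + (2 - 4))) = 1/(-8015 + (33 - 2)) = 1/(-8015 + 31) = 1/(-7984) = -1/7984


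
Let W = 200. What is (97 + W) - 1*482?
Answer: -185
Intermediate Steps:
(97 + W) - 1*482 = (97 + 200) - 1*482 = 297 - 482 = -185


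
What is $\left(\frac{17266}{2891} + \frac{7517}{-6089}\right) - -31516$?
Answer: $\frac{554868972311}{17603299} \approx 31521.0$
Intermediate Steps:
$\left(\frac{17266}{2891} + \frac{7517}{-6089}\right) - -31516 = \left(17266 \cdot \frac{1}{2891} + 7517 \left(- \frac{1}{6089}\right)\right) + 31516 = \left(\frac{17266}{2891} - \frac{7517}{6089}\right) + 31516 = \frac{83401027}{17603299} + 31516 = \frac{554868972311}{17603299}$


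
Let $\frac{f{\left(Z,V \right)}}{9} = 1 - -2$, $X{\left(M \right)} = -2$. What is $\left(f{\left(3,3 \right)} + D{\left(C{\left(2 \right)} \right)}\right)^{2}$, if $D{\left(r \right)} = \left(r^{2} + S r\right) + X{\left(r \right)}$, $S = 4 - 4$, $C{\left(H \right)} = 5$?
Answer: $2500$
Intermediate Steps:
$f{\left(Z,V \right)} = 27$ ($f{\left(Z,V \right)} = 9 \left(1 - -2\right) = 9 \left(1 + 2\right) = 9 \cdot 3 = 27$)
$S = 0$ ($S = 4 - 4 = 0$)
$D{\left(r \right)} = -2 + r^{2}$ ($D{\left(r \right)} = \left(r^{2} + 0 r\right) - 2 = \left(r^{2} + 0\right) - 2 = r^{2} - 2 = -2 + r^{2}$)
$\left(f{\left(3,3 \right)} + D{\left(C{\left(2 \right)} \right)}\right)^{2} = \left(27 - \left(2 - 5^{2}\right)\right)^{2} = \left(27 + \left(-2 + 25\right)\right)^{2} = \left(27 + 23\right)^{2} = 50^{2} = 2500$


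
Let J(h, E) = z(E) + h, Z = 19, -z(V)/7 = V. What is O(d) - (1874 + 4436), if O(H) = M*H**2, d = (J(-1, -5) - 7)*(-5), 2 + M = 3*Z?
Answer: 996065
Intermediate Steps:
z(V) = -7*V
J(h, E) = h - 7*E (J(h, E) = -7*E + h = h - 7*E)
M = 55 (M = -2 + 3*19 = -2 + 57 = 55)
d = -135 (d = ((-1 - 7*(-5)) - 7)*(-5) = ((-1 + 35) - 7)*(-5) = (34 - 7)*(-5) = 27*(-5) = -135)
O(H) = 55*H**2
O(d) - (1874 + 4436) = 55*(-135)**2 - (1874 + 4436) = 55*18225 - 1*6310 = 1002375 - 6310 = 996065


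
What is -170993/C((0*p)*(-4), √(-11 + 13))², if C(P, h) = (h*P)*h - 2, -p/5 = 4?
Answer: -170993/4 ≈ -42748.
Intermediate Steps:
p = -20 (p = -5*4 = -20)
C(P, h) = -2 + P*h² (C(P, h) = (P*h)*h - 2 = P*h² - 2 = -2 + P*h²)
-170993/C((0*p)*(-4), √(-11 + 13))² = -170993/(-2 + ((0*(-20))*(-4))*(√(-11 + 13))²)² = -170993/(-2 + (0*(-4))*(√2)²)² = -170993/(-2 + 0*2)² = -170993/(-2 + 0)² = -170993/((-2)²) = -170993/4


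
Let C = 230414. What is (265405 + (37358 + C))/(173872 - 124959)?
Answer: 533177/48913 ≈ 10.901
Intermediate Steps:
(265405 + (37358 + C))/(173872 - 124959) = (265405 + (37358 + 230414))/(173872 - 124959) = (265405 + 267772)/48913 = 533177*(1/48913) = 533177/48913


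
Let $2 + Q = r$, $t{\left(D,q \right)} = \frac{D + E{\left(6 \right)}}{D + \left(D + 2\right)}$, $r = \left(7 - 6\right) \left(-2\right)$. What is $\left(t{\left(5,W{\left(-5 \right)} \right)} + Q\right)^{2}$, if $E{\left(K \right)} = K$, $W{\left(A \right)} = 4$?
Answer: $\frac{1369}{144} \approx 9.5069$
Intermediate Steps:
$r = -2$ ($r = 1 \left(-2\right) = -2$)
$t{\left(D,q \right)} = \frac{6 + D}{2 + 2 D}$ ($t{\left(D,q \right)} = \frac{D + 6}{D + \left(D + 2\right)} = \frac{6 + D}{D + \left(2 + D\right)} = \frac{6 + D}{2 + 2 D}$)
$Q = -4$ ($Q = -2 - 2 = -4$)
$\left(t{\left(5,W{\left(-5 \right)} \right)} + Q\right)^{2} = \left(\frac{6 + 5}{2 \left(1 + 5\right)} - 4\right)^{2} = \left(\frac{1}{2} \cdot \frac{1}{6} \cdot 11 - 4\right)^{2} = \left(\frac{11}{12} - 4\right)^{2} = \left(- \frac{37}{12}\right)^{2} = \frac{1369}{144}$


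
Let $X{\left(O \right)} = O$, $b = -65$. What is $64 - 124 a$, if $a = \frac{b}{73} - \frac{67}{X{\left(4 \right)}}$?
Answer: $\frac{164353}{73} \approx 2251.4$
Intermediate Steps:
$a = - \frac{5151}{292}$ ($a = - \frac{65}{73} - \frac{67}{4} = - \frac{5151}{292} \approx -17.64$)
$64 - 124 a = 64 - - \frac{159681}{73} = 64 + \frac{159681}{73} = \frac{164353}{73}$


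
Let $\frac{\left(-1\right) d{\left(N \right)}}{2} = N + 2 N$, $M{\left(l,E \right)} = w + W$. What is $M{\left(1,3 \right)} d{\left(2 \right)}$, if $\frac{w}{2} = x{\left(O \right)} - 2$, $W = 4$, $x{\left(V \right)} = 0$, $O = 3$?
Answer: $0$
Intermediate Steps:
$w = -4$ ($w = 2 \left(0 - 2\right) = 2 \left(-2\right) = -4$)
$M{\left(l,E \right)} = 0$ ($M{\left(l,E \right)} = -4 + 4 = 0$)
$d{\left(N \right)} = - 6 N$ ($d{\left(N \right)} = - 2 \left(N + 2 N\right) = - 2 \cdot 3 N = - 6 N$)
$M{\left(1,3 \right)} d{\left(2 \right)} = 0 \left(\left(-6\right) 2\right) = 0 \left(-12\right) = 0$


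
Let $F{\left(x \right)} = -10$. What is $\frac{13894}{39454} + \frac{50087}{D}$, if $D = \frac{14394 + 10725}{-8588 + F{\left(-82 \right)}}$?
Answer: $- \frac{2831739702403}{165174171} \approx -17144.0$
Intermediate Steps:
$D = - \frac{8373}{2866}$ ($D = \frac{14394 + 10725}{-8588 - 10} = \frac{25119}{-8598} = 25119 \left(- \frac{1}{8598}\right) = - \frac{8373}{2866} \approx -2.9215$)
$\frac{13894}{39454} + \frac{50087}{D} = \frac{13894}{39454} + \frac{50087}{- \frac{8373}{2866}} = 13894 \cdot \frac{1}{39454} + 50087 \left(- \frac{2866}{8373}\right) = \frac{6947}{19727} - \frac{143549342}{8373} = - \frac{2831739702403}{165174171}$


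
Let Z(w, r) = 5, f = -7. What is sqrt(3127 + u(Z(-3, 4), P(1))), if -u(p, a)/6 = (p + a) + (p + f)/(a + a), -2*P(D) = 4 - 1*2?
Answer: sqrt(3097) ≈ 55.651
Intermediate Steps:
P(D) = -1 (P(D) = -(4 - 1*2)/2 = -(4 - 2)/2 = -1/2*2 = -1)
u(p, a) = -6*a - 6*p - 3*(-7 + p)/a (u(p, a) = -6*((p + a) + (p - 7)/(a + a)) = -6*((a + p) + (-7 + p)/((2*a))) = -6*((a + p) + (-7 + p)*(1/(2*a))) = -6*((a + p) + (-7 + p)/(2*a)) = -6*(a + p + (-7 + p)/(2*a)) = -6*a - 6*p - 3*(-7 + p)/a)
sqrt(3127 + u(Z(-3, 4), P(1))) = sqrt(3127 + 3*(7 - 1*5 - 2*(-1)*(-1 + 5))/(-1)) = sqrt(3127 + 3*(-1)*(7 - 5 - 2*(-1)*4)) = sqrt(3127 + 3*(-1)*(7 - 5 + 8)) = sqrt(3127 + 3*(-1)*10) = sqrt(3127 - 30) = sqrt(3097)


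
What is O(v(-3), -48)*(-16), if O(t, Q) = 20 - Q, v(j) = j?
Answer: -1088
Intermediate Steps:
O(v(-3), -48)*(-16) = (20 - 1*(-48))*(-16) = (20 + 48)*(-16) = 68*(-16) = -1088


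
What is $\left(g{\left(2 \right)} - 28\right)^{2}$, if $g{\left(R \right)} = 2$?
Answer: $676$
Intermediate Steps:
$\left(g{\left(2 \right)} - 28\right)^{2} = \left(2 - 28\right)^{2} = \left(-26\right)^{2} = 676$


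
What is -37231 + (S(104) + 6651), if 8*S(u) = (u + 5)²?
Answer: -232759/8 ≈ -29095.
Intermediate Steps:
S(u) = (5 + u)²/8 (S(u) = (u + 5)²/8 = (5 + u)²/8)
-37231 + (S(104) + 6651) = -37231 + ((5 + 104)²/8 + 6651) = -37231 + ((⅛)*109² + 6651) = -37231 + ((⅛)*11881 + 6651) = -37231 + (11881/8 + 6651) = -37231 + 65089/8 = -232759/8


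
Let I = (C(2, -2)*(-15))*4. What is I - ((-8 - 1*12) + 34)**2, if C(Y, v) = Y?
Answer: -316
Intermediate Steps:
I = -120 (I = (2*(-15))*4 = -30*4 = -120)
I - ((-8 - 1*12) + 34)**2 = -120 - ((-8 - 1*12) + 34)**2 = -120 - ((-8 - 12) + 34)**2 = -120 - (-20 + 34)**2 = -120 - 1*14**2 = -120 - 1*196 = -120 - 196 = -316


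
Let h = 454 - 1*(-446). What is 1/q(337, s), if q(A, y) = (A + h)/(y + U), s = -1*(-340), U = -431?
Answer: -91/1237 ≈ -0.073565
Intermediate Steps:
h = 900 (h = 454 + 446 = 900)
s = 340
q(A, y) = (900 + A)/(-431 + y) (q(A, y) = (A + 900)/(y - 431) = (900 + A)/(-431 + y))
1/q(337, s) = 1/((900 + 337)/(-431 + 340)) = 1/(1237/(-91)) = 1/(-1/91*1237) = 1/(-1237/91) = -91/1237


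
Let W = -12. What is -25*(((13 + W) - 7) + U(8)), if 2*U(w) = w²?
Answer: -650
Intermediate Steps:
U(w) = w²/2
-25*(((13 + W) - 7) + U(8)) = -25*(((13 - 12) - 7) + (½)*8²) = -25*((1 - 7) + (½)*64) = -25*(-6 + 32) = -25*26 = -650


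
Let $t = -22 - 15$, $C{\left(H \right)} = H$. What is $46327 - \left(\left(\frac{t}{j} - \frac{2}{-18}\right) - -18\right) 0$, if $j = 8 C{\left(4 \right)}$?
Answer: $46327$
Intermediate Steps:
$t = -37$
$j = 32$ ($j = 8 \cdot 4 = 32$)
$46327 - \left(\left(\frac{t}{j} - \frac{2}{-18}\right) - -18\right) 0 = 46327 - \left(\left(- \frac{37}{32} - \frac{2}{-18}\right) - -18\right) 0 = 46327 - \left(\left(\left(-37\right) \frac{1}{32} - - \frac{1}{9}\right) + 18\right) 0 = 46327 - \left(\left(- \frac{37}{32} + \frac{1}{9}\right) + 18\right) 0 = 46327 - \left(- \frac{301}{288} + 18\right) 0 = 46327 - \frac{4883}{288} \cdot 0 = 46327 - 0 = 46327 + 0 = 46327$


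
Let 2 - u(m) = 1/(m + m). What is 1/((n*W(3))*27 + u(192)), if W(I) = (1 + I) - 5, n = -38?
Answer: 384/394751 ≈ 0.00097277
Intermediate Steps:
u(m) = 2 - 1/(2*m) (u(m) = 2 - 1/(m + m) = 2 - 1/(2*m))
W(I) = -4 + I
1/((n*W(3))*27 + u(192)) = 1/(-38*(-4 + 3)*27 + (2 - ½/192)) = 1/(-38*(-1)*27 + (2 - ½*1/192)) = 1/(38*27 + (2 - 1/384)) = 1/(1026 + 767/384) = 1/(394751/384) = 384/394751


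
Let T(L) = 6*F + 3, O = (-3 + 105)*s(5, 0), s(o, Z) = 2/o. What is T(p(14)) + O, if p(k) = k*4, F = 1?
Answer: 249/5 ≈ 49.800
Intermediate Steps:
p(k) = 4*k
O = 204/5 (O = (-3 + 105)*(2/5) = 102*(2*(⅕)) = 102*(⅖) = 204/5 ≈ 40.800)
T(L) = 9 (T(L) = 6*1 + 3 = 6 + 3 = 9)
T(p(14)) + O = 9 + 204/5 = 249/5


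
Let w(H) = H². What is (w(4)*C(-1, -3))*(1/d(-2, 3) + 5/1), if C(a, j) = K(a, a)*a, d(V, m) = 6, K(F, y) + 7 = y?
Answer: 1984/3 ≈ 661.33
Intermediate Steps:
K(F, y) = -7 + y
C(a, j) = a*(-7 + a) (C(a, j) = (-7 + a)*a = a*(-7 + a))
(w(4)*C(-1, -3))*(1/d(-2, 3) + 5/1) = (4²*(-(-7 - 1)))*(1/6 + 5/1) = (16*(-1*(-8)))*(1*(⅙) + 5*1) = (16*8)*(⅙ + 5) = 128*(31/6) = 1984/3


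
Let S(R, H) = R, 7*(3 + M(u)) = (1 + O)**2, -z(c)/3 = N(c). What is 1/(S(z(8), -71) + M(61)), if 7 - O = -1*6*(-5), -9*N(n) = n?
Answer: 21/1445 ≈ 0.014533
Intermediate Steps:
N(n) = -n/9
z(c) = c/3 (z(c) = -(-1)*c/3 = c/3)
O = -23 (O = 7 - (-1*6)*(-5) = 7 - (-6)*(-5) = 7 - 1*30 = 7 - 30 = -23)
M(u) = 463/7 (M(u) = -3 + (1 - 23)**2/7 = -3 + (1/7)*(-22)**2 = -3 + (1/7)*484 = -3 + 484/7 = 463/7)
1/(S(z(8), -71) + M(61)) = 1/((1/3)*8 + 463/7) = 1/(8/3 + 463/7) = 1/(1445/21) = 21/1445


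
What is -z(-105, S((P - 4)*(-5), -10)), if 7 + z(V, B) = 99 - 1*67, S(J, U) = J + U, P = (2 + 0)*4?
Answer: -25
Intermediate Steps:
P = 8 (P = 2*4 = 8)
z(V, B) = 25 (z(V, B) = -7 + (99 - 1*67) = -7 + (99 - 67) = -7 + 32 = 25)
-z(-105, S((P - 4)*(-5), -10)) = -1*25 = -25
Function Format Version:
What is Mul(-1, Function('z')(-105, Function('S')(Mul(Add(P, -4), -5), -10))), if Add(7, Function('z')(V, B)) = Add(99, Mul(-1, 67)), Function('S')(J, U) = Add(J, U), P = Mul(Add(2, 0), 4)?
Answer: -25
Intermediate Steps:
P = 8 (P = Mul(2, 4) = 8)
Function('z')(V, B) = 25 (Function('z')(V, B) = Add(-7, Add(99, Mul(-1, 67))) = Add(-7, Add(99, -67)) = Add(-7, 32) = 25)
Mul(-1, Function('z')(-105, Function('S')(Mul(Add(P, -4), -5), -10))) = Mul(-1, 25) = -25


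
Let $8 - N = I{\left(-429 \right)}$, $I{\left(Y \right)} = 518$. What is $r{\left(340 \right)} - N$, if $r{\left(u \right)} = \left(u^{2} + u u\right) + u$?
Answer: $232050$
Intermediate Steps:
$r{\left(u \right)} = u + 2 u^{2}$ ($r{\left(u \right)} = \left(u^{2} + u^{2}\right) + u = 2 u^{2} + u = u + 2 u^{2}$)
$N = -510$ ($N = 8 - 518 = -510$)
$r{\left(340 \right)} - N = 340 \left(1 + 2 \cdot 340\right) - -510 = 340 \left(1 + 680\right) + 510 = 340 \cdot 681 + 510 = 231540 + 510 = 232050$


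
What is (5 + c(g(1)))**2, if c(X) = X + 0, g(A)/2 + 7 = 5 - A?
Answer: 1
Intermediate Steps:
g(A) = -4 - 2*A (g(A) = -14 + 2*(5 - A) = -14 + (10 - 2*A) = -4 - 2*A)
c(X) = X
(5 + c(g(1)))**2 = (5 + (-4 - 2*1))**2 = (5 + (-4 - 2))**2 = (5 - 6)**2 = (-1)**2 = 1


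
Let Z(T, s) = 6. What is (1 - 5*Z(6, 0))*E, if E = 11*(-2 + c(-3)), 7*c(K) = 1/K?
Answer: 13717/21 ≈ 653.19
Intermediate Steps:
c(K) = 1/(7*K)
E = -473/21 (E = 11*(-2 + (⅐)/(-3)) = 11*(-2 + (⅐)*(-⅓)) = 11*(-2 - 1/21) = 11*(-43/21) = -473/21 ≈ -22.524)
(1 - 5*Z(6, 0))*E = (1 - 5*6)*(-473/21) = (1 - 30)*(-473/21) = -29*(-473/21) = 13717/21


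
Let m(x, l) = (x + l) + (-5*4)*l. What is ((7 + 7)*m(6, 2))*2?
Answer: -896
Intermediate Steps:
m(x, l) = x - 19*l (m(x, l) = (l + x) - 20*l = x - 19*l)
((7 + 7)*m(6, 2))*2 = ((7 + 7)*(6 - 19*2))*2 = (14*(6 - 38))*2 = (14*(-32))*2 = -448*2 = -896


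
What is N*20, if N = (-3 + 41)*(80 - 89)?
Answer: -6840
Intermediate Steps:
N = -342 (N = 38*(-9) = -342)
N*20 = -342*20 = -6840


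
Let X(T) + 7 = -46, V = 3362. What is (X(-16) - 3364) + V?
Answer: -55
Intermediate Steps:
X(T) = -53 (X(T) = -7 - 46 = -53)
(X(-16) - 3364) + V = (-53 - 3364) + 3362 = -3417 + 3362 = -55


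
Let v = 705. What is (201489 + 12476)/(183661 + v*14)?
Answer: 213965/193531 ≈ 1.1056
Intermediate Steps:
(201489 + 12476)/(183661 + v*14) = (201489 + 12476)/(183661 + 705*14) = 213965/(183661 + 9870) = 213965/193531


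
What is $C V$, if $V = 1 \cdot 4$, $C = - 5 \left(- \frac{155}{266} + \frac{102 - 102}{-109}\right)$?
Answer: $\frac{1550}{133} \approx 11.654$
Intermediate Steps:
$C = \frac{775}{266}$ ($C = - 5 \left(\left(-155\right) \frac{1}{266} + \left(102 - 102\right) \left(- \frac{1}{109}\right)\right) = - 5 \left(- \frac{155}{266} + 0 \left(- \frac{1}{109}\right)\right) = - 5 \left(- \frac{155}{266} + 0\right) = \left(-5\right) \left(- \frac{155}{266}\right) = \frac{775}{266} \approx 2.9135$)
$V = 4$
$C V = \frac{775}{266} \cdot 4 = \frac{1550}{133}$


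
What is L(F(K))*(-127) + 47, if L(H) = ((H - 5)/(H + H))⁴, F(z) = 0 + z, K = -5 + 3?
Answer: -292895/256 ≈ -1144.1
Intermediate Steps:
K = -2
F(z) = z
L(H) = (-5 + H)⁴/(16*H⁴) (L(H) = ((-5 + H)/((2*H)))⁴ = ((-5 + H)*(1/(2*H)))⁴ = ((-5 + H)/(2*H))⁴ = (-5 + H)⁴/(16*H⁴))
L(F(K))*(-127) + 47 = ((1/16)*(-5 - 2)⁴/(-2)⁴)*(-127) + 47 = ((1/16)*(1/16)*(-7)⁴)*(-127) + 47 = ((1/16)*(1/16)*2401)*(-127) + 47 = (2401/256)*(-127) + 47 = -304927/256 + 47 = -292895/256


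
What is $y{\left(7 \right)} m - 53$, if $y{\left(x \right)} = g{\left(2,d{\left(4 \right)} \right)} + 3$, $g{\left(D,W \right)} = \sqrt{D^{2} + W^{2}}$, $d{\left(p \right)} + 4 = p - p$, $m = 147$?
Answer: $388 + 294 \sqrt{5} \approx 1045.4$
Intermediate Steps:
$d{\left(p \right)} = -4$ ($d{\left(p \right)} = -4 + \left(p - p\right) = -4 + 0 = -4$)
$y{\left(x \right)} = 3 + 2 \sqrt{5}$ ($y{\left(x \right)} = \sqrt{2^{2} + \left(-4\right)^{2}} + 3 = \sqrt{4 + 16} + 3 = \sqrt{20} + 3 = 2 \sqrt{5} + 3 = 3 + 2 \sqrt{5}$)
$y{\left(7 \right)} m - 53 = \left(3 + 2 \sqrt{5}\right) 147 - 53 = \left(441 + 294 \sqrt{5}\right) - 53 = 388 + 294 \sqrt{5}$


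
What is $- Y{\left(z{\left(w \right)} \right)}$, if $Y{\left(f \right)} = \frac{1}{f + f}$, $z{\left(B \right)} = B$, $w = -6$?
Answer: $\frac{1}{12} \approx 0.083333$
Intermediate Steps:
$Y{\left(f \right)} = \frac{1}{2 f}$
$- Y{\left(z{\left(w \right)} \right)} = - \frac{1}{2 \left(-6\right)} = - \frac{-1}{2 \cdot 6} = \left(-1\right) \left(- \frac{1}{12}\right) = \frac{1}{12}$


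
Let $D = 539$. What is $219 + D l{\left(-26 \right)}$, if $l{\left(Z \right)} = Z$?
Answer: $-13795$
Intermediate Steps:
$219 + D l{\left(-26 \right)} = 219 + 539 \left(-26\right) = 219 - 14014 = -13795$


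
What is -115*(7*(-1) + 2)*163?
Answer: 93725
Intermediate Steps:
-115*(7*(-1) + 2)*163 = -115*(-7 + 2)*163 = -115*(-5)*163 = 575*163 = 93725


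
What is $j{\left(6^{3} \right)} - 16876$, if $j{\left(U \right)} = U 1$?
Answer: $-16660$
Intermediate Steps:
$j{\left(U \right)} = U$
$j{\left(6^{3} \right)} - 16876 = 6^{3} - 16876 = 216 - 16876 = -16660$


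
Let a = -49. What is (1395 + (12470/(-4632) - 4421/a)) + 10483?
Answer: 1357896473/113484 ≈ 11966.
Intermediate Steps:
(1395 + (12470/(-4632) - 4421/a)) + 10483 = (1395 + (12470/(-4632) - 4421/(-49))) + 10483 = (1395 + (12470*(-1/4632) - 4421*(-1/49))) + 10483 = (1395 + (-6235/2316 + 4421/49)) + 10483 = (1395 + 9933521/113484) + 10483 = 168243701/113484 + 10483 = 1357896473/113484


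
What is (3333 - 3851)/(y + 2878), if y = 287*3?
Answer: -518/3739 ≈ -0.13854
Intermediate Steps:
y = 861
(3333 - 3851)/(y + 2878) = (3333 - 3851)/(861 + 2878) = -518/3739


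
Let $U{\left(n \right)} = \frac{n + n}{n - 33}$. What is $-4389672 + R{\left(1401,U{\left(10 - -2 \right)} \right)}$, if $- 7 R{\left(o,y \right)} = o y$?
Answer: $- \frac{215082720}{49} \approx -4.3894 \cdot 10^{6}$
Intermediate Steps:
$U{\left(n \right)} = \frac{2 n}{-33 + n}$
$R{\left(o,y \right)} = - \frac{o y}{7}$
$-4389672 + R{\left(1401,U{\left(10 - -2 \right)} \right)} = -4389672 - \frac{1401 \frac{2 \left(10 - -2\right)}{-33 + \left(10 - -2\right)}}{7} = -4389672 - \frac{1401 \frac{2 \left(10 + 2\right)}{-33 + \left(10 + 2\right)}}{7} = -4389672 - \frac{1401 \cdot 2 \cdot 12 \frac{1}{-33 + 12}}{7} = -4389672 - \frac{1401 \cdot 2 \cdot 12 \frac{1}{-21}}{7} = -4389672 - \frac{1401 \cdot 2 \cdot 12 \left(- \frac{1}{21}\right)}{7} = -4389672 - \frac{1401}{7} \left(- \frac{8}{7}\right) = -4389672 + \frac{11208}{49} = - \frac{215082720}{49}$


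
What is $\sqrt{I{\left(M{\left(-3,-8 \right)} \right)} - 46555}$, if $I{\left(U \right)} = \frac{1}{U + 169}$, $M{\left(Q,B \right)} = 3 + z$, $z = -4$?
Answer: $\frac{i \sqrt{328492038}}{84} \approx 215.77 i$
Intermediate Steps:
$M{\left(Q,B \right)} = -1$ ($M{\left(Q,B \right)} = 3 - 4 = -1$)
$I{\left(U \right)} = \frac{1}{169 + U}$
$\sqrt{I{\left(M{\left(-3,-8 \right)} \right)} - 46555} = \sqrt{\frac{1}{169 - 1} - 46555} = \sqrt{\frac{1}{168} - 46555} = \sqrt{- \frac{7821239}{168}} = \frac{i \sqrt{328492038}}{84}$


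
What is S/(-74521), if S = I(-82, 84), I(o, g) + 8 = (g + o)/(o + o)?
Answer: 657/6110722 ≈ 0.00010752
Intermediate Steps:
I(o, g) = -8 + (g + o)/(2*o) (I(o, g) = -8 + (g + o)/(o + o) = -8 + (g + o)/((2*o)) = -8 + (g + o)*(1/(2*o)) = -8 + (g + o)/(2*o))
S = -657/82 (S = (1/2)*(84 - 15*(-82))/(-82) = (1/2)*(-1/82)*(84 + 1230) = (1/2)*(-1/82)*1314 = -657/82 ≈ -8.0122)
S/(-74521) = -657/82/(-74521) = -657/82*(-1/74521) = 657/6110722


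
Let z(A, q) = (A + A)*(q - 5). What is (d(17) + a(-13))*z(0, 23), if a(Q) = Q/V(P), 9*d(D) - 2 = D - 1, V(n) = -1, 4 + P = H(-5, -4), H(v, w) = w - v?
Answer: 0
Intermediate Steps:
P = -3 (P = -4 + (-4 - 1*(-5)) = -4 + (-4 + 5) = -4 + 1 = -3)
d(D) = 1/9 + D/9 (d(D) = 2/9 + (D - 1)/9 = 2/9 + (-1 + D)/9 = 2/9 + (-1/9 + D/9) = 1/9 + D/9)
a(Q) = -Q (a(Q) = Q/(-1) = Q*(-1) = -Q)
z(A, q) = 2*A*(-5 + q) (z(A, q) = (2*A)*(-5 + q) = 2*A*(-5 + q))
(d(17) + a(-13))*z(0, 23) = ((1/9 + (1/9)*17) - 1*(-13))*(2*0*(-5 + 23)) = ((1/9 + 17/9) + 13)*(2*0*18) = (2 + 13)*0 = 15*0 = 0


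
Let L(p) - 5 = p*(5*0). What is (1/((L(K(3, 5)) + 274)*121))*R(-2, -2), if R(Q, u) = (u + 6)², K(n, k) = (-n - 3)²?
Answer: 16/33759 ≈ 0.00047395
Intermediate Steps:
K(n, k) = (-3 - n)²
R(Q, u) = (6 + u)²
L(p) = 5 (L(p) = 5 + p*(5*0) = 5 + p*0 = 5 + 0 = 5)
(1/((L(K(3, 5)) + 274)*121))*R(-2, -2) = (1/((5 + 274)*121))*(6 - 2)² = ((1/121)/279)*4² = ((1/279)*(1/121))*16 = (1/33759)*16 = 16/33759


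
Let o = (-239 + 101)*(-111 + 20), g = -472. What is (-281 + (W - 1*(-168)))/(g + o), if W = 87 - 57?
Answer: -83/12086 ≈ -0.0068675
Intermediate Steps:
o = 12558 (o = -138*(-91) = 12558)
W = 30
(-281 + (W - 1*(-168)))/(g + o) = (-281 + (30 - 1*(-168)))/(-472 + 12558) = (-281 + (30 + 168))/12086 = (-281 + 198)*(1/12086) = -83*1/12086 = -83/12086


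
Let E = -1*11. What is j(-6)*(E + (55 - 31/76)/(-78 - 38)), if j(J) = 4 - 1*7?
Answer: 303375/8816 ≈ 34.412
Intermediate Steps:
j(J) = -3 (j(J) = 4 - 7 = -3)
E = -11
j(-6)*(E + (55 - 31/76)/(-78 - 38)) = -3*(-11 + (55 - 31/76)/(-78 - 38)) = -3*(-11 + (55 - 31*1/76)/(-116)) = -3*(-11 + (55 - 31/76)*(-1/116)) = -3*(-11 + (4149/76)*(-1/116)) = -3*(-11 - 4149/8816) = -3*(-101125/8816) = 303375/8816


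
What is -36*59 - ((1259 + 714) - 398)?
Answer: -3699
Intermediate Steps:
-36*59 - ((1259 + 714) - 398) = -2124 - (1973 - 398) = -2124 - 1*1575 = -2124 - 1575 = -3699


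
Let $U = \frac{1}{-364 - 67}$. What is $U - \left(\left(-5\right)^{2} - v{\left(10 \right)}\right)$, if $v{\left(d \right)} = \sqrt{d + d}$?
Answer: $- \frac{10776}{431} + 2 \sqrt{5} \approx -20.53$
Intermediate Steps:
$v{\left(d \right)} = \sqrt{2} \sqrt{d}$ ($v{\left(d \right)} = \sqrt{2 d} = \sqrt{2} \sqrt{d}$)
$U = - \frac{1}{431}$ ($U = \frac{1}{-431} = - \frac{1}{431} \approx -0.0023202$)
$U - \left(\left(-5\right)^{2} - v{\left(10 \right)}\right) = - \frac{1}{431} - \left(\left(-5\right)^{2} - \sqrt{2} \sqrt{10}\right) = - \frac{1}{431} - \left(25 - 2 \sqrt{5}\right) = - \frac{10776}{431} + 2 \sqrt{5}$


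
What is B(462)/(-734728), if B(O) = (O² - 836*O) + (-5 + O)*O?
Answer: -19173/367364 ≈ -0.052191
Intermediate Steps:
B(O) = O² - 836*O + O*(-5 + O) (B(O) = (O² - 836*O) + O*(-5 + O) = O² - 836*O + O*(-5 + O))
B(462)/(-734728) = (462*(-841 + 2*462))/(-734728) = (462*(-841 + 924))*(-1/734728) = (462*83)*(-1/734728) = 38346*(-1/734728) = -19173/367364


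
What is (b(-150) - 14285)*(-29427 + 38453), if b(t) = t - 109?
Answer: -131274144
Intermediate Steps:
b(t) = -109 + t
(b(-150) - 14285)*(-29427 + 38453) = ((-109 - 150) - 14285)*(-29427 + 38453) = (-259 - 14285)*9026 = -14544*9026 = -131274144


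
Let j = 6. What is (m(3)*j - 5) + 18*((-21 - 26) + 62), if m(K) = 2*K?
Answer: 301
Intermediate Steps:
(m(3)*j - 5) + 18*((-21 - 26) + 62) = ((2*3)*6 - 5) + 18*((-21 - 26) + 62) = (6*6 - 5) + 18*(-47 + 62) = (36 - 5) + 18*15 = 31 + 270 = 301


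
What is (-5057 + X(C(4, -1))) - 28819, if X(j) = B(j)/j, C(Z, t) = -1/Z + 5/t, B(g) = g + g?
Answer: -33874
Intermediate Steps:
B(g) = 2*g
X(j) = 2 (X(j) = (2*j)/j = 2)
(-5057 + X(C(4, -1))) - 28819 = (-5057 + 2) - 28819 = -5055 - 28819 = -33874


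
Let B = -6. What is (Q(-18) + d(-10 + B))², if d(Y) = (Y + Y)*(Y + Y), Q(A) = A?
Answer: 1012036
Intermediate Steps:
d(Y) = 4*Y² (d(Y) = (2*Y)*(2*Y) = 4*Y²)
(Q(-18) + d(-10 + B))² = (-18 + 4*(-10 - 6)²)² = (-18 + 4*(-16)²)² = (-18 + 4*256)² = (-18 + 1024)² = 1006² = 1012036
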